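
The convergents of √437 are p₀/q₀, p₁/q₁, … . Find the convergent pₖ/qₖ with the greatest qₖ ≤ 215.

√437 = [20; 1, 9, 2, 9, 1, 40, …] (period length 6).
Convergents:
  p_0/q_0 = 20/1
  p_1/q_1 = 21/1
  p_2/q_2 = 209/10
  p_3/q_3 = 439/21
  p_4/q_4 = 4160/199
  p_5/q_5 = 4599/220
q_4 = 199 ≤ 215 < 220 = q_5, so the answer is 4160/199.

4160/199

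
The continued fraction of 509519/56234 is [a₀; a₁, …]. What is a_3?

10

509519 = 9·56234 + 3413   →  a_0 = 9
56234 = 16·3413 + 1626   →  a_1 = 16
3413 = 2·1626 + 161   →  a_2 = 2
1626 = 10·161 + 16   →  a_3 = 10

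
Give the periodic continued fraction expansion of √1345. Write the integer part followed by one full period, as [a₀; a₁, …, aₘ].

[36; 1, 2, 14, 2, 1, 72]

a₀ = ⌊√1345⌋ = 36.
With m₀=0, d₀=1 and mₖ₊₁ = dₖaₖ − mₖ, dₖ₊₁ = (n − mₖ₊₁²)/dₖ, aₖ₊₁ = ⌊(a₀+mₖ₊₁)/dₖ₊₁⌋:
  k=1: m=36, d=49, a=1
  k=2: m=13, d=24, a=2
  k=3: m=35, d=5, a=14
  k=4: m=35, d=24, a=2
  k=5: m=13, d=49, a=1
  k=6: m=36, d=1, a=72
d=1 and a=2a₀=72 at k=6, so the next step gives (m, d) = (36, 49) again — its k=1 value — and the period has length 6.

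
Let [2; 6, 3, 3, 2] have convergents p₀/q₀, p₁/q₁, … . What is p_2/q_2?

Using pₖ = aₖpₖ₋₁ + pₖ₋₂, qₖ = aₖqₖ₋₁ + qₖ₋₂ (with p₋₁=1, p₋₂=0, q₋₁=0, q₋₂=1):
  k=0: a=2, p=2, q=1
  k=1: a=6, p=13, q=6
  k=2: a=3, p=41, q=19

41/19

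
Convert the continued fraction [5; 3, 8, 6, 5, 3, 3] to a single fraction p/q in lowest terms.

Using pₖ = aₖpₖ₋₁ + pₖ₋₂ and qₖ = aₖqₖ₋₁ + qₖ₋₂:
  k=0: a=5, p=5, q=1
  k=1: a=3, p=16, q=3
  k=2: a=8, p=133, q=25
  k=3: a=6, p=814, q=153
  k=4: a=5, p=4203, q=790
  k=5: a=3, p=13423, q=2523
  k=6: a=3, p=44472, q=8359

44472/8359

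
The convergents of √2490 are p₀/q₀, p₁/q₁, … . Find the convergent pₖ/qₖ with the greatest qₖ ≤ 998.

√2490 = [49; 1, 8, 1, 98, …] (period length 4).
Convergents:
  p_0/q_0 = 49/1
  p_1/q_1 = 50/1
  p_2/q_2 = 449/9
  p_3/q_3 = 499/10
  p_4/q_4 = 49351/989
  p_5/q_5 = 49850/999
q_4 = 989 ≤ 998 < 999 = q_5, so the answer is 49351/989.

49351/989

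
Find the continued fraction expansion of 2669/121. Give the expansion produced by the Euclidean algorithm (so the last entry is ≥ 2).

[22; 17, 3, 2]

2669 = 22*121 + 7
121 = 17*7 + 2
7 = 3*2 + 1
2 = 2*1 + 0  (stop)
So 2669/121 = [22; 17, 3, 2].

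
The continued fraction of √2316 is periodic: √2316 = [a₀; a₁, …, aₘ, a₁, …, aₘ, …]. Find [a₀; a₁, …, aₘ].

a₀ = ⌊√2316⌋ = 48.
With m₀=0, d₀=1 and mₖ₊₁ = dₖaₖ − mₖ, dₖ₊₁ = (n − mₖ₊₁²)/dₖ, aₖ₊₁ = ⌊(a₀+mₖ₊₁)/dₖ₊₁⌋:
  k=1: m=48, d=12, a=8
  k=2: m=48, d=1, a=96
d=1 and a=2a₀=96 at k=2, so the next step gives (m, d) = (48, 12) again — its k=1 value — and the period has length 2.

[48; 8, 96]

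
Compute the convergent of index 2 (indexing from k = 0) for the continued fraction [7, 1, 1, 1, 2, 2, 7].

15/2

Using pₖ = aₖpₖ₋₁ + pₖ₋₂, qₖ = aₖqₖ₋₁ + qₖ₋₂ (with p₋₁=1, p₋₂=0, q₋₁=0, q₋₂=1):
  k=0: a=7, p=7, q=1
  k=1: a=1, p=8, q=1
  k=2: a=1, p=15, q=2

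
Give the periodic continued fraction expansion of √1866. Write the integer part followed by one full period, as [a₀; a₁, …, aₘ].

[43; 5, 14, 5, 86]

a₀ = ⌊√1866⌋ = 43.
With m₀=0, d₀=1 and mₖ₊₁ = dₖaₖ − mₖ, dₖ₊₁ = (n − mₖ₊₁²)/dₖ, aₖ₊₁ = ⌊(a₀+mₖ₊₁)/dₖ₊₁⌋:
  k=1: m=43, d=17, a=5
  k=2: m=42, d=6, a=14
  k=3: m=42, d=17, a=5
  k=4: m=43, d=1, a=86
d=1 and a=2a₀=86 at k=4, so the next step gives (m, d) = (43, 17) again — its k=1 value — and the period has length 4.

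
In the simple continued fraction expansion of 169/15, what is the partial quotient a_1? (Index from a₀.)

3

169 = 11·15 + 4   →  a_0 = 11
15 = 3·4 + 3   →  a_1 = 3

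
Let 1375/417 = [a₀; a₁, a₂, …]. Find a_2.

2

1375 = 3·417 + 124   →  a_0 = 3
417 = 3·124 + 45   →  a_1 = 3
124 = 2·45 + 34   →  a_2 = 2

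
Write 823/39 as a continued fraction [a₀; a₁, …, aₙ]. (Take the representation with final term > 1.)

[21; 9, 1, 3]

823 = 21×39 + 4
39 = 9×4 + 3
4 = 1×3 + 1
3 = 3×1 + 0  (stop)
So 823/39 = [21; 9, 1, 3].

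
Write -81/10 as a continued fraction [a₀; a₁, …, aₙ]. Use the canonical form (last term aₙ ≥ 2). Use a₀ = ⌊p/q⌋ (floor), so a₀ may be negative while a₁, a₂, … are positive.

[-9; 1, 9]

-81 = -9×10 + 9
10 = 1×9 + 1
9 = 9×1 + 0  (stop)
So -81/10 = [-9; 1, 9].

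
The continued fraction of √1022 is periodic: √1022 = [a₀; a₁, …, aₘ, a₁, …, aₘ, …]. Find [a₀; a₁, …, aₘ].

[31; 1, 30, 1, 62]

a₀ = ⌊√1022⌋ = 31.
With m₀=0, d₀=1 and mₖ₊₁ = dₖaₖ − mₖ, dₖ₊₁ = (n − mₖ₊₁²)/dₖ, aₖ₊₁ = ⌊(a₀+mₖ₊₁)/dₖ₊₁⌋:
  k=1: m=31, d=61, a=1
  k=2: m=30, d=2, a=30
  k=3: m=30, d=61, a=1
  k=4: m=31, d=1, a=62
d=1 and a=2a₀=62 at k=4, so the next step gives (m, d) = (31, 61) again — its k=1 value — and the period has length 4.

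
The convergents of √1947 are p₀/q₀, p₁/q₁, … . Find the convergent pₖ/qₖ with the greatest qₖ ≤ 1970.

√1947 = [44; 8, 88, …] (period length 2).
Convergents:
  p_0/q_0 = 44/1
  p_1/q_1 = 353/8
  p_2/q_2 = 31108/705
  p_3/q_3 = 249217/5648
q_2 = 705 ≤ 1970 < 5648 = q_3, so the answer is 31108/705.

31108/705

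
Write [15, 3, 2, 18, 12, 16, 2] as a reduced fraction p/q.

788387/51573

Using pₖ = aₖpₖ₋₁ + pₖ₋₂ and qₖ = aₖqₖ₋₁ + qₖ₋₂:
  k=0: a=15, p=15, q=1
  k=1: a=3, p=46, q=3
  k=2: a=2, p=107, q=7
  k=3: a=18, p=1972, q=129
  k=4: a=12, p=23771, q=1555
  k=5: a=16, p=382308, q=25009
  k=6: a=2, p=788387, q=51573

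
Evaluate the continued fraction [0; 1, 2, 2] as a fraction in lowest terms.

5/7

Fold from the inside: start with 2/1.
  2 + 1/2 = 5/2
  1 + 2/5 = 7/5
  0 + 5/7 = 5/7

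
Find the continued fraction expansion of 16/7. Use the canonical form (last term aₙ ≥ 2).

16 = 2*7 + 2
7 = 3*2 + 1
2 = 2*1 + 0  (stop)
So 16/7 = [2; 3, 2].

[2; 3, 2]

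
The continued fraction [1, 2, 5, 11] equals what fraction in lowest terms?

179/123

Fold from the inside: start with 11/1.
  5 + 1/11 = 56/11
  2 + 11/56 = 123/56
  1 + 56/123 = 179/123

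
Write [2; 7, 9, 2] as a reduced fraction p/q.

289/135

Fold from the inside: start with 2/1.
  9 + 1/2 = 19/2
  7 + 2/19 = 135/19
  2 + 19/135 = 289/135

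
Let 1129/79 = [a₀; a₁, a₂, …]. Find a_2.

2

1129 = 14·79 + 23   →  a_0 = 14
79 = 3·23 + 10   →  a_1 = 3
23 = 2·10 + 3   →  a_2 = 2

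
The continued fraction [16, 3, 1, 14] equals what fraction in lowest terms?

959/59

Fold from the inside: start with 14/1.
  1 + 1/14 = 15/14
  3 + 14/15 = 59/15
  16 + 15/59 = 959/59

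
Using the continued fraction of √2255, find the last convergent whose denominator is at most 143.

3609/76

√2255 = [47; 2, 18, 2, 94, …] (period length 4).
Convergents:
  p_0/q_0 = 47/1
  p_1/q_1 = 95/2
  p_2/q_2 = 1757/37
  p_3/q_3 = 3609/76
  p_4/q_4 = 341003/7181
q_3 = 76 ≤ 143 < 7181 = q_4, so the answer is 3609/76.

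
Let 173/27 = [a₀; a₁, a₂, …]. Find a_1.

173 = 6·27 + 11   →  a_0 = 6
27 = 2·11 + 5   →  a_1 = 2

2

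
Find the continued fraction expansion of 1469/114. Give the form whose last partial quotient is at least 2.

1469 = 12*114 + 101
114 = 1*101 + 13
101 = 7*13 + 10
13 = 1*10 + 3
10 = 3*3 + 1
3 = 3*1 + 0  (stop)
So 1469/114 = [12; 1, 7, 1, 3, 3].

[12; 1, 7, 1, 3, 3]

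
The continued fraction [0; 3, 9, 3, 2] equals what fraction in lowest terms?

65/202

Fold from the inside: start with 2/1.
  3 + 1/2 = 7/2
  9 + 2/7 = 65/7
  3 + 7/65 = 202/65
  0 + 65/202 = 65/202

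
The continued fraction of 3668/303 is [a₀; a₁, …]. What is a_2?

3668 = 12·303 + 32   →  a_0 = 12
303 = 9·32 + 15   →  a_1 = 9
32 = 2·15 + 2   →  a_2 = 2

2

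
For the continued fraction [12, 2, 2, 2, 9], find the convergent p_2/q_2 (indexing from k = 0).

62/5

Using pₖ = aₖpₖ₋₁ + pₖ₋₂, qₖ = aₖqₖ₋₁ + qₖ₋₂ (with p₋₁=1, p₋₂=0, q₋₁=0, q₋₂=1):
  k=0: a=12, p=12, q=1
  k=1: a=2, p=25, q=2
  k=2: a=2, p=62, q=5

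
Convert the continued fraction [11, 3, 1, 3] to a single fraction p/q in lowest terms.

169/15

Using pₖ = aₖpₖ₋₁ + pₖ₋₂ and qₖ = aₖqₖ₋₁ + qₖ₋₂:
  k=0: a=11, p=11, q=1
  k=1: a=3, p=34, q=3
  k=2: a=1, p=45, q=4
  k=3: a=3, p=169, q=15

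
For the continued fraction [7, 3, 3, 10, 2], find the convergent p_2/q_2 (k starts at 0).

73/10

Using pₖ = aₖpₖ₋₁ + pₖ₋₂, qₖ = aₖqₖ₋₁ + qₖ₋₂ (with p₋₁=1, p₋₂=0, q₋₁=0, q₋₂=1):
  k=0: a=7, p=7, q=1
  k=1: a=3, p=22, q=3
  k=2: a=3, p=73, q=10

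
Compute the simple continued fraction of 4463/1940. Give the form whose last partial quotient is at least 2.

[2; 3, 3, 19, 10]

4463 = 2·1940 + 583
1940 = 3·583 + 191
583 = 3·191 + 10
191 = 19·10 + 1
10 = 10·1 + 0  (stop)
So 4463/1940 = [2; 3, 3, 19, 10].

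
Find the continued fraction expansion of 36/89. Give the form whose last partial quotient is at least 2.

36 = 0·89 + 36
89 = 2·36 + 17
36 = 2·17 + 2
17 = 8·2 + 1
2 = 2·1 + 0  (stop)
So 36/89 = [0; 2, 2, 8, 2].

[0; 2, 2, 8, 2]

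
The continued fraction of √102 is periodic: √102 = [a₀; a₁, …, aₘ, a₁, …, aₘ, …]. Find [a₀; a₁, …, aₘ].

[10; 10, 20]

a₀ = ⌊√102⌋ = 10.
With m₀=0, d₀=1 and mₖ₊₁ = dₖaₖ − mₖ, dₖ₊₁ = (n − mₖ₊₁²)/dₖ, aₖ₊₁ = ⌊(a₀+mₖ₊₁)/dₖ₊₁⌋:
  k=1: m=10, d=2, a=10
  k=2: m=10, d=1, a=20
d=1 and a=2a₀=20 at k=2, so the next step gives (m, d) = (10, 2) again — its k=1 value — and the period has length 2.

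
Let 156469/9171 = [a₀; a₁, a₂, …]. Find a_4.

156469 = 17·9171 + 562   →  a_0 = 17
9171 = 16·562 + 179   →  a_1 = 16
562 = 3·179 + 25   →  a_2 = 3
179 = 7·25 + 4   →  a_3 = 7
25 = 6·4 + 1   →  a_4 = 6

6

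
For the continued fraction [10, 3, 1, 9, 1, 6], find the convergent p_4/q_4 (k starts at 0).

441/43

Using pₖ = aₖpₖ₋₁ + pₖ₋₂, qₖ = aₖqₖ₋₁ + qₖ₋₂ (with p₋₁=1, p₋₂=0, q₋₁=0, q₋₂=1):
  k=0: a=10, p=10, q=1
  k=1: a=3, p=31, q=3
  k=2: a=1, p=41, q=4
  k=3: a=9, p=400, q=39
  k=4: a=1, p=441, q=43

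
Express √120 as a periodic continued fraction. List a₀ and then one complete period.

a₀ = ⌊√120⌋ = 10.
With m₀=0, d₀=1 and mₖ₊₁ = dₖaₖ − mₖ, dₖ₊₁ = (n − mₖ₊₁²)/dₖ, aₖ₊₁ = ⌊(a₀+mₖ₊₁)/dₖ₊₁⌋:
  k=1: m=10, d=20, a=1
  k=2: m=10, d=1, a=20
d=1 and a=2a₀=20 at k=2, so the next step gives (m, d) = (10, 20) again — its k=1 value — and the period has length 2.

[10; 1, 20]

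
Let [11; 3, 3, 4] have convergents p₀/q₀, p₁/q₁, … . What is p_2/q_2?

Using pₖ = aₖpₖ₋₁ + pₖ₋₂, qₖ = aₖqₖ₋₁ + qₖ₋₂ (with p₋₁=1, p₋₂=0, q₋₁=0, q₋₂=1):
  k=0: a=11, p=11, q=1
  k=1: a=3, p=34, q=3
  k=2: a=3, p=113, q=10

113/10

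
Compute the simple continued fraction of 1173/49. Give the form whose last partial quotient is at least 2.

[23; 1, 15, 3]

1173 = 23·49 + 46
49 = 1·46 + 3
46 = 15·3 + 1
3 = 3·1 + 0  (stop)
So 1173/49 = [23; 1, 15, 3].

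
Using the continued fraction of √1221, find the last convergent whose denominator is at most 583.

20162/577

√1221 = [34; 1, 16, 2, 16, 1, 68, …] (period length 6).
Convergents:
  p_0/q_0 = 34/1
  p_1/q_1 = 35/1
  p_2/q_2 = 594/17
  p_3/q_3 = 1223/35
  p_4/q_4 = 20162/577
  p_5/q_5 = 21385/612
q_4 = 577 ≤ 583 < 612 = q_5, so the answer is 20162/577.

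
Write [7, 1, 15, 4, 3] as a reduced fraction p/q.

Using pₖ = aₖpₖ₋₁ + pₖ₋₂ and qₖ = aₖqₖ₋₁ + qₖ₋₂:
  k=0: a=7, p=7, q=1
  k=1: a=1, p=8, q=1
  k=2: a=15, p=127, q=16
  k=3: a=4, p=516, q=65
  k=4: a=3, p=1675, q=211

1675/211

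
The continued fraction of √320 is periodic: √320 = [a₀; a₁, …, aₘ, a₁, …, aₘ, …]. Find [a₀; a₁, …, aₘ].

a₀ = ⌊√320⌋ = 17.
With m₀=0, d₀=1 and mₖ₊₁ = dₖaₖ − mₖ, dₖ₊₁ = (n − mₖ₊₁²)/dₖ, aₖ₊₁ = ⌊(a₀+mₖ₊₁)/dₖ₊₁⌋:
  k=1: m=17, d=31, a=1
  k=2: m=14, d=4, a=7
  k=3: m=14, d=31, a=1
  k=4: m=17, d=1, a=34
d=1 and a=2a₀=34 at k=4, so the next step gives (m, d) = (17, 31) again — its k=1 value — and the period has length 4.

[17; 1, 7, 1, 34]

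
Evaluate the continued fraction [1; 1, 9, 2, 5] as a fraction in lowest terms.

Using pₖ = aₖpₖ₋₁ + pₖ₋₂ and qₖ = aₖqₖ₋₁ + qₖ₋₂:
  k=0: a=1, p=1, q=1
  k=1: a=1, p=2, q=1
  k=2: a=9, p=19, q=10
  k=3: a=2, p=40, q=21
  k=4: a=5, p=219, q=115

219/115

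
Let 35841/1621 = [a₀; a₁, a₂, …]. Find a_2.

17

35841 = 22·1621 + 179   →  a_0 = 22
1621 = 9·179 + 10   →  a_1 = 9
179 = 17·10 + 9   →  a_2 = 17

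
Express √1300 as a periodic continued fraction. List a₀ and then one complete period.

[36; 18, 72]

a₀ = ⌊√1300⌋ = 36.
With m₀=0, d₀=1 and mₖ₊₁ = dₖaₖ − mₖ, dₖ₊₁ = (n − mₖ₊₁²)/dₖ, aₖ₊₁ = ⌊(a₀+mₖ₊₁)/dₖ₊₁⌋:
  k=1: m=36, d=4, a=18
  k=2: m=36, d=1, a=72
d=1 and a=2a₀=72 at k=2, so the next step gives (m, d) = (36, 4) again — its k=1 value — and the period has length 2.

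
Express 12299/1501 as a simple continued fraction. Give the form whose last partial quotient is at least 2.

[8; 5, 6, 3, 15]

12299 = 8*1501 + 291
1501 = 5*291 + 46
291 = 6*46 + 15
46 = 3*15 + 1
15 = 15*1 + 0  (stop)
So 12299/1501 = [8; 5, 6, 3, 15].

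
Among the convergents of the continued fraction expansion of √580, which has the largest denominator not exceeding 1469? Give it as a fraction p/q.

√580 = [24; 12, 48, …] (period length 2).
Convergents:
  p_0/q_0 = 24/1
  p_1/q_1 = 289/12
  p_2/q_2 = 13896/577
  p_3/q_3 = 167041/6936
q_2 = 577 ≤ 1469 < 6936 = q_3, so the answer is 13896/577.

13896/577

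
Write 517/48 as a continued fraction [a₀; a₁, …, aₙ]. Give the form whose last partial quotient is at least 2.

[10; 1, 3, 2, 1, 3]

517 = 10×48 + 37
48 = 1×37 + 11
37 = 3×11 + 4
11 = 2×4 + 3
4 = 1×3 + 1
3 = 3×1 + 0  (stop)
So 517/48 = [10; 1, 3, 2, 1, 3].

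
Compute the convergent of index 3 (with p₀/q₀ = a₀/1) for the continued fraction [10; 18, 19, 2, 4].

7079/704

Using pₖ = aₖpₖ₋₁ + pₖ₋₂, qₖ = aₖqₖ₋₁ + qₖ₋₂ (with p₋₁=1, p₋₂=0, q₋₁=0, q₋₂=1):
  k=0: a=10, p=10, q=1
  k=1: a=18, p=181, q=18
  k=2: a=19, p=3449, q=343
  k=3: a=2, p=7079, q=704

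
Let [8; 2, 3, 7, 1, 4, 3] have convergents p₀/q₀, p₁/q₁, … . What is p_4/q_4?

489/58

Using pₖ = aₖpₖ₋₁ + pₖ₋₂, qₖ = aₖqₖ₋₁ + qₖ₋₂ (with p₋₁=1, p₋₂=0, q₋₁=0, q₋₂=1):
  k=0: a=8, p=8, q=1
  k=1: a=2, p=17, q=2
  k=2: a=3, p=59, q=7
  k=3: a=7, p=430, q=51
  k=4: a=1, p=489, q=58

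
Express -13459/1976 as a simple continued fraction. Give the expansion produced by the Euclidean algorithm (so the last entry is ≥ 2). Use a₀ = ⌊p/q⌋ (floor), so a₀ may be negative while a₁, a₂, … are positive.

-13459 = -7·1976 + 373
1976 = 5·373 + 111
373 = 3·111 + 40
111 = 2·40 + 31
40 = 1·31 + 9
31 = 3·9 + 4
9 = 2·4 + 1
4 = 4·1 + 0  (stop)
So -13459/1976 = [-7; 5, 3, 2, 1, 3, 2, 4].

[-7; 5, 3, 2, 1, 3, 2, 4]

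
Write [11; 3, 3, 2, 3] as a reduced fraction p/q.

893/79

Fold from the inside: start with 3/1.
  2 + 1/3 = 7/3
  3 + 3/7 = 24/7
  3 + 7/24 = 79/24
  11 + 24/79 = 893/79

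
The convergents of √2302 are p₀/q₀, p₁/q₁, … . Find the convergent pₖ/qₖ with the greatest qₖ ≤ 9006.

√2302 = [47; 1, 46, 1, 94, …] (period length 4).
Convergents:
  p_0/q_0 = 47/1
  p_1/q_1 = 48/1
  p_2/q_2 = 2255/47
  p_3/q_3 = 2303/48
  p_4/q_4 = 218737/4559
  p_5/q_5 = 221040/4607
  p_6/q_6 = 10386577/216481
q_5 = 4607 ≤ 9006 < 216481 = q_6, so the answer is 221040/4607.

221040/4607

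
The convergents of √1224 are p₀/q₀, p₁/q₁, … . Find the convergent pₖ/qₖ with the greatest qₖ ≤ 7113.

√1224 = [34; 1, 68, …] (period length 2).
Convergents:
  p_0/q_0 = 34/1
  p_1/q_1 = 35/1
  p_2/q_2 = 2414/69
  p_3/q_3 = 2449/70
  p_4/q_4 = 168946/4829
  p_5/q_5 = 171395/4899
  p_6/q_6 = 11823806/337961
q_5 = 4899 ≤ 7113 < 337961 = q_6, so the answer is 171395/4899.

171395/4899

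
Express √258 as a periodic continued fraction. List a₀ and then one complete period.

a₀ = ⌊√258⌋ = 16.
With m₀=0, d₀=1 and mₖ₊₁ = dₖaₖ − mₖ, dₖ₊₁ = (n − mₖ₊₁²)/dₖ, aₖ₊₁ = ⌊(a₀+mₖ₊₁)/dₖ₊₁⌋:
  k=1: m=16, d=2, a=16
  k=2: m=16, d=1, a=32
d=1 and a=2a₀=32 at k=2, so the next step gives (m, d) = (16, 2) again — its k=1 value — and the period has length 2.

[16; 16, 32]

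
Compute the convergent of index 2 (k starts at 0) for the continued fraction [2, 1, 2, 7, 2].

8/3

Using pₖ = aₖpₖ₋₁ + pₖ₋₂, qₖ = aₖqₖ₋₁ + qₖ₋₂ (with p₋₁=1, p₋₂=0, q₋₁=0, q₋₂=1):
  k=0: a=2, p=2, q=1
  k=1: a=1, p=3, q=1
  k=2: a=2, p=8, q=3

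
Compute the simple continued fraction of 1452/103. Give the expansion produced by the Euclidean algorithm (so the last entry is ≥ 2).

1452 = 14·103 + 10
103 = 10·10 + 3
10 = 3·3 + 1
3 = 3·1 + 0  (stop)
So 1452/103 = [14; 10, 3, 3].

[14; 10, 3, 3]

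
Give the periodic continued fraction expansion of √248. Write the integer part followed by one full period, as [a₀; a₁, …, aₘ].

a₀ = ⌊√248⌋ = 15.
With m₀=0, d₀=1 and mₖ₊₁ = dₖaₖ − mₖ, dₖ₊₁ = (n − mₖ₊₁²)/dₖ, aₖ₊₁ = ⌊(a₀+mₖ₊₁)/dₖ₊₁⌋:
  k=1: m=15, d=23, a=1
  k=2: m=8, d=8, a=2
  k=3: m=8, d=23, a=1
  k=4: m=15, d=1, a=30
d=1 and a=2a₀=30 at k=4, so the next step gives (m, d) = (15, 23) again — its k=1 value — and the period has length 4.

[15; 1, 2, 1, 30]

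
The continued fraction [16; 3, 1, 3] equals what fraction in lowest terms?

Fold from the inside: start with 3/1.
  1 + 1/3 = 4/3
  3 + 3/4 = 15/4
  16 + 4/15 = 244/15

244/15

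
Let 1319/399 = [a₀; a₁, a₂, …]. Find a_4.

2

1319 = 3·399 + 122   →  a_0 = 3
399 = 3·122 + 33   →  a_1 = 3
122 = 3·33 + 23   →  a_2 = 3
33 = 1·23 + 10   →  a_3 = 1
23 = 2·10 + 3   →  a_4 = 2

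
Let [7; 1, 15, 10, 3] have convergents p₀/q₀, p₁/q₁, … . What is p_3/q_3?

1278/161

Using pₖ = aₖpₖ₋₁ + pₖ₋₂, qₖ = aₖqₖ₋₁ + qₖ₋₂ (with p₋₁=1, p₋₂=0, q₋₁=0, q₋₂=1):
  k=0: a=7, p=7, q=1
  k=1: a=1, p=8, q=1
  k=2: a=15, p=127, q=16
  k=3: a=10, p=1278, q=161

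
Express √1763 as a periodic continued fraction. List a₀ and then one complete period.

[41; 1, 82]

a₀ = ⌊√1763⌋ = 41.
With m₀=0, d₀=1 and mₖ₊₁ = dₖaₖ − mₖ, dₖ₊₁ = (n − mₖ₊₁²)/dₖ, aₖ₊₁ = ⌊(a₀+mₖ₊₁)/dₖ₊₁⌋:
  k=1: m=41, d=82, a=1
  k=2: m=41, d=1, a=82
d=1 and a=2a₀=82 at k=2, so the next step gives (m, d) = (41, 82) again — its k=1 value — and the period has length 2.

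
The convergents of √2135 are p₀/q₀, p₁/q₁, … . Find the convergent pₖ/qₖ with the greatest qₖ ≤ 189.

7624/165

√2135 = [46; 4, 1, 5, 1, 4, 92, …] (period length 6).
Convergents:
  p_0/q_0 = 46/1
  p_1/q_1 = 185/4
  p_2/q_2 = 231/5
  p_3/q_3 = 1340/29
  p_4/q_4 = 1571/34
  p_5/q_5 = 7624/165
  p_6/q_6 = 702979/15214
q_5 = 165 ≤ 189 < 15214 = q_6, so the answer is 7624/165.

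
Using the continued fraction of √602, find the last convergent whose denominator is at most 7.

49/2

√602 = [24; 1, 1, 6, 1, 1, 48, …] (period length 6).
Convergents:
  p_0/q_0 = 24/1
  p_1/q_1 = 25/1
  p_2/q_2 = 49/2
  p_3/q_3 = 319/13
q_2 = 2 ≤ 7 < 13 = q_3, so the answer is 49/2.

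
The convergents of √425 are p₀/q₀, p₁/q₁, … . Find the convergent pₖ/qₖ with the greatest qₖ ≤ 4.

√425 = [20; 1, 1, 1, 1, 1, 1, 40, …] (period length 7).
Convergents:
  p_0/q_0 = 20/1
  p_1/q_1 = 21/1
  p_2/q_2 = 41/2
  p_3/q_3 = 62/3
  p_4/q_4 = 103/5
q_3 = 3 ≤ 4 < 5 = q_4, so the answer is 62/3.

62/3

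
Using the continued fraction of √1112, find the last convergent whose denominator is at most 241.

√1112 = [33; 2, 1, 7, 1, 2, 66, …] (period length 6).
Convergents:
  p_0/q_0 = 33/1
  p_1/q_1 = 67/2
  p_2/q_2 = 100/3
  p_3/q_3 = 767/23
  p_4/q_4 = 867/26
  p_5/q_5 = 2501/75
  p_6/q_6 = 165933/4976
q_5 = 75 ≤ 241 < 4976 = q_6, so the answer is 2501/75.

2501/75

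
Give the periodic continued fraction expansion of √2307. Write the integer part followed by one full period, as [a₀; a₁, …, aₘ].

[48; 32, 96]

a₀ = ⌊√2307⌋ = 48.
With m₀=0, d₀=1 and mₖ₊₁ = dₖaₖ − mₖ, dₖ₊₁ = (n − mₖ₊₁²)/dₖ, aₖ₊₁ = ⌊(a₀+mₖ₊₁)/dₖ₊₁⌋:
  k=1: m=48, d=3, a=32
  k=2: m=48, d=1, a=96
d=1 and a=2a₀=96 at k=2, so the next step gives (m, d) = (48, 3) again — its k=1 value — and the period has length 2.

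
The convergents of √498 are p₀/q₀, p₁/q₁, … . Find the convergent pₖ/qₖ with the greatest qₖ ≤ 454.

√498 = [22; 3, 6, 22, 6, 3, 44, …] (period length 6).
Convergents:
  p_0/q_0 = 22/1
  p_1/q_1 = 67/3
  p_2/q_2 = 424/19
  p_3/q_3 = 9395/421
  p_4/q_4 = 56794/2545
q_3 = 421 ≤ 454 < 2545 = q_4, so the answer is 9395/421.

9395/421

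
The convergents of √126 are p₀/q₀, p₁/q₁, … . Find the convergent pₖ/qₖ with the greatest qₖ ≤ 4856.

√126 = [11; 4, 2, 4, 22, …] (period length 4).
Convergents:
  p_0/q_0 = 11/1
  p_1/q_1 = 45/4
  p_2/q_2 = 101/9
  p_3/q_3 = 449/40
  p_4/q_4 = 9979/889
  p_5/q_5 = 40365/3596
  p_6/q_6 = 90709/8081
q_5 = 3596 ≤ 4856 < 8081 = q_6, so the answer is 40365/3596.

40365/3596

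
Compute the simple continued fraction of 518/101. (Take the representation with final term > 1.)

[5; 7, 1, 3, 3]

518 = 5×101 + 13
101 = 7×13 + 10
13 = 1×10 + 3
10 = 3×3 + 1
3 = 3×1 + 0  (stop)
So 518/101 = [5; 7, 1, 3, 3].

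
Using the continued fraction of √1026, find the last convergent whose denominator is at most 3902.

√1026 = [32; 32, 64, …] (period length 2).
Convergents:
  p_0/q_0 = 32/1
  p_1/q_1 = 1025/32
  p_2/q_2 = 65632/2049
  p_3/q_3 = 2101249/65600
q_2 = 2049 ≤ 3902 < 65600 = q_3, so the answer is 65632/2049.

65632/2049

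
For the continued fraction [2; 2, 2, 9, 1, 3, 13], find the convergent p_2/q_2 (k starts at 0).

12/5

Using pₖ = aₖpₖ₋₁ + pₖ₋₂, qₖ = aₖqₖ₋₁ + qₖ₋₂ (with p₋₁=1, p₋₂=0, q₋₁=0, q₋₂=1):
  k=0: a=2, p=2, q=1
  k=1: a=2, p=5, q=2
  k=2: a=2, p=12, q=5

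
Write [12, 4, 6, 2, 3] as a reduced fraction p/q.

2289/187

Fold from the inside: start with 3/1.
  2 + 1/3 = 7/3
  6 + 3/7 = 45/7
  4 + 7/45 = 187/45
  12 + 45/187 = 2289/187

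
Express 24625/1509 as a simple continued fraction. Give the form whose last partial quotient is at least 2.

[16; 3, 7, 3, 2, 9]

24625 = 16·1509 + 481
1509 = 3·481 + 66
481 = 7·66 + 19
66 = 3·19 + 9
19 = 2·9 + 1
9 = 9·1 + 0  (stop)
So 24625/1509 = [16; 3, 7, 3, 2, 9].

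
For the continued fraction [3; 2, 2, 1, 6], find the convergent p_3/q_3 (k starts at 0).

Using pₖ = aₖpₖ₋₁ + pₖ₋₂, qₖ = aₖqₖ₋₁ + qₖ₋₂ (with p₋₁=1, p₋₂=0, q₋₁=0, q₋₂=1):
  k=0: a=3, p=3, q=1
  k=1: a=2, p=7, q=2
  k=2: a=2, p=17, q=5
  k=3: a=1, p=24, q=7

24/7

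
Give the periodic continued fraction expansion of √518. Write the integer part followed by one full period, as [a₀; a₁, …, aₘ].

[22; 1, 3, 6, 3, 1, 44]

a₀ = ⌊√518⌋ = 22.
With m₀=0, d₀=1 and mₖ₊₁ = dₖaₖ − mₖ, dₖ₊₁ = (n − mₖ₊₁²)/dₖ, aₖ₊₁ = ⌊(a₀+mₖ₊₁)/dₖ₊₁⌋:
  k=1: m=22, d=34, a=1
  k=2: m=12, d=11, a=3
  k=3: m=21, d=7, a=6
  k=4: m=21, d=11, a=3
  k=5: m=12, d=34, a=1
  k=6: m=22, d=1, a=44
d=1 and a=2a₀=44 at k=6, so the next step gives (m, d) = (22, 34) again — its k=1 value — and the period has length 6.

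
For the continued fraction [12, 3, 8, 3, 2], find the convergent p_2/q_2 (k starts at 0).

Using pₖ = aₖpₖ₋₁ + pₖ₋₂, qₖ = aₖqₖ₋₁ + qₖ₋₂ (with p₋₁=1, p₋₂=0, q₋₁=0, q₋₂=1):
  k=0: a=12, p=12, q=1
  k=1: a=3, p=37, q=3
  k=2: a=8, p=308, q=25

308/25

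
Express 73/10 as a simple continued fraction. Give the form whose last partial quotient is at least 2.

[7; 3, 3]

73 = 7·10 + 3
10 = 3·3 + 1
3 = 3·1 + 0  (stop)
So 73/10 = [7; 3, 3].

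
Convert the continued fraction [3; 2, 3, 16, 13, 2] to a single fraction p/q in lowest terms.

Using pₖ = aₖpₖ₋₁ + pₖ₋₂ and qₖ = aₖqₖ₋₁ + qₖ₋₂:
  k=0: a=3, p=3, q=1
  k=1: a=2, p=7, q=2
  k=2: a=3, p=24, q=7
  k=3: a=16, p=391, q=114
  k=4: a=13, p=5107, q=1489
  k=5: a=2, p=10605, q=3092

10605/3092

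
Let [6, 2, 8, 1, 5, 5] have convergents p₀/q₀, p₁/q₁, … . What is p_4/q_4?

725/112

Using pₖ = aₖpₖ₋₁ + pₖ₋₂, qₖ = aₖqₖ₋₁ + qₖ₋₂ (with p₋₁=1, p₋₂=0, q₋₁=0, q₋₂=1):
  k=0: a=6, p=6, q=1
  k=1: a=2, p=13, q=2
  k=2: a=8, p=110, q=17
  k=3: a=1, p=123, q=19
  k=4: a=5, p=725, q=112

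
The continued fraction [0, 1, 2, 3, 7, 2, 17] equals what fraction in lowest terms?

1904/2725

Using pₖ = aₖpₖ₋₁ + pₖ₋₂ and qₖ = aₖqₖ₋₁ + qₖ₋₂:
  k=0: a=0, p=0, q=1
  k=1: a=1, p=1, q=1
  k=2: a=2, p=2, q=3
  k=3: a=3, p=7, q=10
  k=4: a=7, p=51, q=73
  k=5: a=2, p=109, q=156
  k=6: a=17, p=1904, q=2725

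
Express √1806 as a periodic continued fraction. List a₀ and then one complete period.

a₀ = ⌊√1806⌋ = 42.

[42; 2, 84]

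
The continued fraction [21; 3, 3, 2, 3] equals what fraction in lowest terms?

Using pₖ = aₖpₖ₋₁ + pₖ₋₂ and qₖ = aₖqₖ₋₁ + qₖ₋₂:
  k=0: a=21, p=21, q=1
  k=1: a=3, p=64, q=3
  k=2: a=3, p=213, q=10
  k=3: a=2, p=490, q=23
  k=4: a=3, p=1683, q=79

1683/79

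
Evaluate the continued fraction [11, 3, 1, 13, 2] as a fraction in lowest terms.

Using pₖ = aₖpₖ₋₁ + pₖ₋₂ and qₖ = aₖqₖ₋₁ + qₖ₋₂:
  k=0: a=11, p=11, q=1
  k=1: a=3, p=34, q=3
  k=2: a=1, p=45, q=4
  k=3: a=13, p=619, q=55
  k=4: a=2, p=1283, q=114

1283/114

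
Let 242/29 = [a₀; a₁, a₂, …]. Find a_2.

1

242 = 8·29 + 10   →  a_0 = 8
29 = 2·10 + 9   →  a_1 = 2
10 = 1·9 + 1   →  a_2 = 1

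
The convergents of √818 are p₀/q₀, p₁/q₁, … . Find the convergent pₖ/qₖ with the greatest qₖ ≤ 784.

16331/571

√818 = [28; 1, 1, 1, 1, 56, …] (period length 5).
Convergents:
  p_0/q_0 = 28/1
  p_1/q_1 = 29/1
  p_2/q_2 = 57/2
  p_3/q_3 = 86/3
  p_4/q_4 = 143/5
  p_5/q_5 = 8094/283
  p_6/q_6 = 8237/288
  p_7/q_7 = 16331/571
  p_8/q_8 = 24568/859
q_7 = 571 ≤ 784 < 859 = q_8, so the answer is 16331/571.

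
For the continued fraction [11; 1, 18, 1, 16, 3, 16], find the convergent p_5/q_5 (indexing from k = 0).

Using pₖ = aₖpₖ₋₁ + pₖ₋₂, qₖ = aₖqₖ₋₁ + qₖ₋₂ (with p₋₁=1, p₋₂=0, q₋₁=0, q₋₂=1):
  k=0: a=11, p=11, q=1
  k=1: a=1, p=12, q=1
  k=2: a=18, p=227, q=19
  k=3: a=1, p=239, q=20
  k=4: a=16, p=4051, q=339
  k=5: a=3, p=12392, q=1037

12392/1037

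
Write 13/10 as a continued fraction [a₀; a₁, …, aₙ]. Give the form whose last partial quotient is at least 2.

[1; 3, 3]

13 = 1*10 + 3
10 = 3*3 + 1
3 = 3*1 + 0  (stop)
So 13/10 = [1; 3, 3].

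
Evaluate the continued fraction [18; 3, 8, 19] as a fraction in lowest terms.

Fold from the inside: start with 19/1.
  8 + 1/19 = 153/19
  3 + 19/153 = 478/153
  18 + 153/478 = 8757/478

8757/478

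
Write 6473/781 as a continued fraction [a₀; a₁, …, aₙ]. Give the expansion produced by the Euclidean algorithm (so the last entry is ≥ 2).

6473 = 8·781 + 225
781 = 3·225 + 106
225 = 2·106 + 13
106 = 8·13 + 2
13 = 6·2 + 1
2 = 2·1 + 0  (stop)
So 6473/781 = [8; 3, 2, 8, 6, 2].

[8; 3, 2, 8, 6, 2]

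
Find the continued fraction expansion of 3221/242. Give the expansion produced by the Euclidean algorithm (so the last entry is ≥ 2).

[13; 3, 4, 2, 2, 3]

3221 = 13×242 + 75
242 = 3×75 + 17
75 = 4×17 + 7
17 = 2×7 + 3
7 = 2×3 + 1
3 = 3×1 + 0  (stop)
So 3221/242 = [13; 3, 4, 2, 2, 3].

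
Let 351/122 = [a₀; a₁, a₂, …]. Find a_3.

351 = 2·122 + 107   →  a_0 = 2
122 = 1·107 + 15   →  a_1 = 1
107 = 7·15 + 2   →  a_2 = 7
15 = 7·2 + 1   →  a_3 = 7

7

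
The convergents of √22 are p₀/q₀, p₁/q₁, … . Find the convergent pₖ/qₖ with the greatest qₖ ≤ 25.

61/13

√22 = [4; 1, 2, 4, 2, 1, 8, …] (period length 6).
Convergents:
  p_0/q_0 = 4/1
  p_1/q_1 = 5/1
  p_2/q_2 = 14/3
  p_3/q_3 = 61/13
  p_4/q_4 = 136/29
q_3 = 13 ≤ 25 < 29 = q_4, so the answer is 61/13.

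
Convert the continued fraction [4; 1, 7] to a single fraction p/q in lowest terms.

39/8

Using pₖ = aₖpₖ₋₁ + pₖ₋₂ and qₖ = aₖqₖ₋₁ + qₖ₋₂:
  k=0: a=4, p=4, q=1
  k=1: a=1, p=5, q=1
  k=2: a=7, p=39, q=8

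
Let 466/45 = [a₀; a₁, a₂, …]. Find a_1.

466 = 10·45 + 16   →  a_0 = 10
45 = 2·16 + 13   →  a_1 = 2

2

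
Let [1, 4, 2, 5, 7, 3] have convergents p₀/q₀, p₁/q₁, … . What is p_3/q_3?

Using pₖ = aₖpₖ₋₁ + pₖ₋₂, qₖ = aₖqₖ₋₁ + qₖ₋₂ (with p₋₁=1, p₋₂=0, q₋₁=0, q₋₂=1):
  k=0: a=1, p=1, q=1
  k=1: a=4, p=5, q=4
  k=2: a=2, p=11, q=9
  k=3: a=5, p=60, q=49

60/49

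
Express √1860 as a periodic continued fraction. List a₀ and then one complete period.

a₀ = ⌊√1860⌋ = 43.
With m₀=0, d₀=1 and mₖ₊₁ = dₖaₖ − mₖ, dₖ₊₁ = (n − mₖ₊₁²)/dₖ, aₖ₊₁ = ⌊(a₀+mₖ₊₁)/dₖ₊₁⌋:
  k=1: m=43, d=11, a=7
  k=2: m=34, d=64, a=1
  k=3: m=30, d=15, a=4
  k=4: m=30, d=64, a=1
  k=5: m=34, d=11, a=7
  k=6: m=43, d=1, a=86
d=1 and a=2a₀=86 at k=6, so the next step gives (m, d) = (43, 11) again — its k=1 value — and the period has length 6.

[43; 7, 1, 4, 1, 7, 86]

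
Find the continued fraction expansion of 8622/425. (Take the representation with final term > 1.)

[20; 3, 2, 14, 1, 3]

8622 = 20·425 + 122
425 = 3·122 + 59
122 = 2·59 + 4
59 = 14·4 + 3
4 = 1·3 + 1
3 = 3·1 + 0  (stop)
So 8622/425 = [20; 3, 2, 14, 1, 3].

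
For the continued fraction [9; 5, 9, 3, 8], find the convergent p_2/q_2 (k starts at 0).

423/46

Using pₖ = aₖpₖ₋₁ + pₖ₋₂, qₖ = aₖqₖ₋₁ + qₖ₋₂ (with p₋₁=1, p₋₂=0, q₋₁=0, q₋₂=1):
  k=0: a=9, p=9, q=1
  k=1: a=5, p=46, q=5
  k=2: a=9, p=423, q=46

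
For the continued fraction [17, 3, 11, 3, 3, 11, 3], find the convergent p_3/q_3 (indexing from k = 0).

1819/105

Using pₖ = aₖpₖ₋₁ + pₖ₋₂, qₖ = aₖqₖ₋₁ + qₖ₋₂ (with p₋₁=1, p₋₂=0, q₋₁=0, q₋₂=1):
  k=0: a=17, p=17, q=1
  k=1: a=3, p=52, q=3
  k=2: a=11, p=589, q=34
  k=3: a=3, p=1819, q=105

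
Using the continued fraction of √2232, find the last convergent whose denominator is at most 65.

1937/41

√2232 = [47; 4, 10, 4, 94, …] (period length 4).
Convergents:
  p_0/q_0 = 47/1
  p_1/q_1 = 189/4
  p_2/q_2 = 1937/41
  p_3/q_3 = 7937/168
q_2 = 41 ≤ 65 < 168 = q_3, so the answer is 1937/41.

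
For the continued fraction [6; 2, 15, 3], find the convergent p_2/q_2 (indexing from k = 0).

Using pₖ = aₖpₖ₋₁ + pₖ₋₂, qₖ = aₖqₖ₋₁ + qₖ₋₂ (with p₋₁=1, p₋₂=0, q₋₁=0, q₋₂=1):
  k=0: a=6, p=6, q=1
  k=1: a=2, p=13, q=2
  k=2: a=15, p=201, q=31

201/31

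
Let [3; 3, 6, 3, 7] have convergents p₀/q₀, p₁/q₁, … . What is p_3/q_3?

Using pₖ = aₖpₖ₋₁ + pₖ₋₂, qₖ = aₖqₖ₋₁ + qₖ₋₂ (with p₋₁=1, p₋₂=0, q₋₁=0, q₋₂=1):
  k=0: a=3, p=3, q=1
  k=1: a=3, p=10, q=3
  k=2: a=6, p=63, q=19
  k=3: a=3, p=199, q=60

199/60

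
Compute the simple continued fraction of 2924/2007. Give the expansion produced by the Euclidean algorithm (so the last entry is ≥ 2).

2924 = 1×2007 + 917
2007 = 2×917 + 173
917 = 5×173 + 52
173 = 3×52 + 17
52 = 3×17 + 1
17 = 17×1 + 0  (stop)
So 2924/2007 = [1; 2, 5, 3, 3, 17].

[1; 2, 5, 3, 3, 17]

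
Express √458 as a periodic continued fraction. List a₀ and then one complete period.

a₀ = ⌊√458⌋ = 21.

[21; 2, 2, 42]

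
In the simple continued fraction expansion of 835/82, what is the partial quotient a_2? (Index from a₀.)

2

835 = 10·82 + 15   →  a_0 = 10
82 = 5·15 + 7   →  a_1 = 5
15 = 2·7 + 1   →  a_2 = 2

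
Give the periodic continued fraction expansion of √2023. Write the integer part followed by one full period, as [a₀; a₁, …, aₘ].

a₀ = ⌊√2023⌋ = 44.
With m₀=0, d₀=1 and mₖ₊₁ = dₖaₖ − mₖ, dₖ₊₁ = (n − mₖ₊₁²)/dₖ, aₖ₊₁ = ⌊(a₀+mₖ₊₁)/dₖ₊₁⌋:
  k=1: m=44, d=87, a=1
  k=2: m=43, d=2, a=43
  k=3: m=43, d=87, a=1
  k=4: m=44, d=1, a=88
d=1 and a=2a₀=88 at k=4, so the next step gives (m, d) = (44, 87) again — its k=1 value — and the period has length 4.

[44; 1, 43, 1, 88]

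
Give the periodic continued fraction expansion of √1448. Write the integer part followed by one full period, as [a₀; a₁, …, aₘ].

a₀ = ⌊√1448⌋ = 38.
With m₀=0, d₀=1 and mₖ₊₁ = dₖaₖ − mₖ, dₖ₊₁ = (n − mₖ₊₁²)/dₖ, aₖ₊₁ = ⌊(a₀+mₖ₊₁)/dₖ₊₁⌋:
  k=1: m=38, d=4, a=19
  k=2: m=38, d=1, a=76
d=1 and a=2a₀=76 at k=2, so the next step gives (m, d) = (38, 4) again — its k=1 value — and the period has length 2.

[38; 19, 76]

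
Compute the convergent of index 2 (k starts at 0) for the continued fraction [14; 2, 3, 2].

Using pₖ = aₖpₖ₋₁ + pₖ₋₂, qₖ = aₖqₖ₋₁ + qₖ₋₂ (with p₋₁=1, p₋₂=0, q₋₁=0, q₋₂=1):
  k=0: a=14, p=14, q=1
  k=1: a=2, p=29, q=2
  k=2: a=3, p=101, q=7

101/7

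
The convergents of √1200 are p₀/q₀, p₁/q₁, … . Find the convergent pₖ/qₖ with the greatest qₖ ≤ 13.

√1200 = [34; 1, 1, 1, 3, 1, 1, 1, 68, …] (period length 8).
Convergents:
  p_0/q_0 = 34/1
  p_1/q_1 = 35/1
  p_2/q_2 = 69/2
  p_3/q_3 = 104/3
  p_4/q_4 = 381/11
  p_5/q_5 = 485/14
q_4 = 11 ≤ 13 < 14 = q_5, so the answer is 381/11.

381/11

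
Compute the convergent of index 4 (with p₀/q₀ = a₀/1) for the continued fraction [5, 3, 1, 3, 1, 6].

Using pₖ = aₖpₖ₋₁ + pₖ₋₂, qₖ = aₖqₖ₋₁ + qₖ₋₂ (with p₋₁=1, p₋₂=0, q₋₁=0, q₋₂=1):
  k=0: a=5, p=5, q=1
  k=1: a=3, p=16, q=3
  k=2: a=1, p=21, q=4
  k=3: a=3, p=79, q=15
  k=4: a=1, p=100, q=19

100/19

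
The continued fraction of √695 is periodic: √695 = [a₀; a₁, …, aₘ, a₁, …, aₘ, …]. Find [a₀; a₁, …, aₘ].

[26; 2, 1, 3, 10, 3, 1, 2, 52]

a₀ = ⌊√695⌋ = 26.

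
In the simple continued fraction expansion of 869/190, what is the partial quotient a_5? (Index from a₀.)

869 = 4·190 + 109   →  a_0 = 4
190 = 1·109 + 81   →  a_1 = 1
109 = 1·81 + 28   →  a_2 = 1
81 = 2·28 + 25   →  a_3 = 2
28 = 1·25 + 3   →  a_4 = 1
25 = 8·3 + 1   →  a_5 = 8

8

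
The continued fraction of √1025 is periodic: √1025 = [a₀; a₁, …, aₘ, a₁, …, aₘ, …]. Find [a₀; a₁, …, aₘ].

a₀ = ⌊√1025⌋ = 32.
With m₀=0, d₀=1 and mₖ₊₁ = dₖaₖ − mₖ, dₖ₊₁ = (n − mₖ₊₁²)/dₖ, aₖ₊₁ = ⌊(a₀+mₖ₊₁)/dₖ₊₁⌋:
  k=1: m=32, d=1, a=64
d=1 and a=2a₀=64 at k=1, so the next step gives (m, d) = (32, 1) again — its k=1 value — and the period has length 1.

[32; 64]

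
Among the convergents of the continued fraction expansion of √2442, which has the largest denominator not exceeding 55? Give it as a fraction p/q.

593/12

√2442 = [49; 2, 2, 2, 98, …] (period length 4).
Convergents:
  p_0/q_0 = 49/1
  p_1/q_1 = 99/2
  p_2/q_2 = 247/5
  p_3/q_3 = 593/12
  p_4/q_4 = 58361/1181
q_3 = 12 ≤ 55 < 1181 = q_4, so the answer is 593/12.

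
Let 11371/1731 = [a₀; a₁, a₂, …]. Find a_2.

1

11371 = 6·1731 + 985   →  a_0 = 6
1731 = 1·985 + 746   →  a_1 = 1
985 = 1·746 + 239   →  a_2 = 1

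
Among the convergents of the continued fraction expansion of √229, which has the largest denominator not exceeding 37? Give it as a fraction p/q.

227/15

√229 = [15; 7, 1, 1, 7, 30, …] (period length 5).
Convergents:
  p_0/q_0 = 15/1
  p_1/q_1 = 106/7
  p_2/q_2 = 121/8
  p_3/q_3 = 227/15
  p_4/q_4 = 1710/113
q_3 = 15 ≤ 37 < 113 = q_4, so the answer is 227/15.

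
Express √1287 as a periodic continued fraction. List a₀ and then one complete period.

a₀ = ⌊√1287⌋ = 35.

[35; 1, 6, 1, 70]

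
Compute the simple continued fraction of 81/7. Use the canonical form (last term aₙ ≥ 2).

81 = 11×7 + 4
7 = 1×4 + 3
4 = 1×3 + 1
3 = 3×1 + 0  (stop)
So 81/7 = [11; 1, 1, 3].

[11; 1, 1, 3]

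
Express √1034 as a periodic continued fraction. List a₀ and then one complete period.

[32; 6, 2, 2, 2, 6, 64]

a₀ = ⌊√1034⌋ = 32.
With m₀=0, d₀=1 and mₖ₊₁ = dₖaₖ − mₖ, dₖ₊₁ = (n − mₖ₊₁²)/dₖ, aₖ₊₁ = ⌊(a₀+mₖ₊₁)/dₖ₊₁⌋:
  k=1: m=32, d=10, a=6
  k=2: m=28, d=25, a=2
  k=3: m=22, d=22, a=2
  k=4: m=22, d=25, a=2
  k=5: m=28, d=10, a=6
  k=6: m=32, d=1, a=64
d=1 and a=2a₀=64 at k=6, so the next step gives (m, d) = (32, 10) again — its k=1 value — and the period has length 6.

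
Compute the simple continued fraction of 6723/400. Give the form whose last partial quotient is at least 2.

[16; 1, 4, 5, 7, 2]

6723 = 16*400 + 323
400 = 1*323 + 77
323 = 4*77 + 15
77 = 5*15 + 2
15 = 7*2 + 1
2 = 2*1 + 0  (stop)
So 6723/400 = [16; 1, 4, 5, 7, 2].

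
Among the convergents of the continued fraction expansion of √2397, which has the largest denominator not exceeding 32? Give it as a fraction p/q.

√2397 = [48; 1, 23, 2, 23, 1, 96, …] (period length 6).
Convergents:
  p_0/q_0 = 48/1
  p_1/q_1 = 49/1
  p_2/q_2 = 1175/24
  p_3/q_3 = 2399/49
q_2 = 24 ≤ 32 < 49 = q_3, so the answer is 1175/24.

1175/24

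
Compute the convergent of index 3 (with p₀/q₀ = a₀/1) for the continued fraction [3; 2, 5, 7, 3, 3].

Using pₖ = aₖpₖ₋₁ + pₖ₋₂, qₖ = aₖqₖ₋₁ + qₖ₋₂ (with p₋₁=1, p₋₂=0, q₋₁=0, q₋₂=1):
  k=0: a=3, p=3, q=1
  k=1: a=2, p=7, q=2
  k=2: a=5, p=38, q=11
  k=3: a=7, p=273, q=79

273/79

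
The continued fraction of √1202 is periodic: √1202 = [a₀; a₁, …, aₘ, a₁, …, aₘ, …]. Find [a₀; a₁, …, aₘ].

[34; 1, 2, 34, 2, 1, 68]

a₀ = ⌊√1202⌋ = 34.
With m₀=0, d₀=1 and mₖ₊₁ = dₖaₖ − mₖ, dₖ₊₁ = (n − mₖ₊₁²)/dₖ, aₖ₊₁ = ⌊(a₀+mₖ₊₁)/dₖ₊₁⌋:
  k=1: m=34, d=46, a=1
  k=2: m=12, d=23, a=2
  k=3: m=34, d=2, a=34
  k=4: m=34, d=23, a=2
  k=5: m=12, d=46, a=1
  k=6: m=34, d=1, a=68
d=1 and a=2a₀=68 at k=6, so the next step gives (m, d) = (34, 46) again — its k=1 value — and the period has length 6.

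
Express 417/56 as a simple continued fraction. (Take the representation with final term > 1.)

[7; 2, 4, 6]

417 = 7·56 + 25
56 = 2·25 + 6
25 = 4·6 + 1
6 = 6·1 + 0  (stop)
So 417/56 = [7; 2, 4, 6].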